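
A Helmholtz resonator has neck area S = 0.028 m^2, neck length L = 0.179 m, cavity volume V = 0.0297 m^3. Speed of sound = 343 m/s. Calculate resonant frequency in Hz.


Given values:
  S = 0.028 m^2, L = 0.179 m, V = 0.0297 m^3, c = 343 m/s
Formula: f = (c / (2*pi)) * sqrt(S / (V * L))
Compute V * L = 0.0297 * 0.179 = 0.0053163
Compute S / (V * L) = 0.028 / 0.0053163 = 5.2668
Compute sqrt(5.2668) = 2.294951
Compute c / (2*pi) = 343 / 6.283185 = 54.590148
f = 54.590148 * 2.294951 = 125.28

125.28 Hz


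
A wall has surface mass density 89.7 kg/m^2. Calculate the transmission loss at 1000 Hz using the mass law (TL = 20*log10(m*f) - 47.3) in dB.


Given values:
  m = 89.7 kg/m^2, f = 1000 Hz
Formula: TL = 20 * log10(m * f) - 47.3
Compute m * f = 89.7 * 1000 = 89700.0
Compute log10(89700.0) = 4.952792
Compute 20 * 4.952792 = 99.0558
TL = 99.0558 - 47.3 = 51.76

51.76 dB


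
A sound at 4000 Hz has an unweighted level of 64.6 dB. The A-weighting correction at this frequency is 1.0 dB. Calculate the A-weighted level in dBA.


Given values:
  SPL = 64.6 dB
  A-weighting at 4000 Hz = 1.0 dB
Formula: L_A = SPL + A_weight
L_A = 64.6 + (1.0)
L_A = 65.6

65.6 dBA


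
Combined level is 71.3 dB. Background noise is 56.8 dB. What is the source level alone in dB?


Given values:
  L_total = 71.3 dB, L_bg = 56.8 dB
Formula: L_source = 10 * log10(10^(L_total/10) - 10^(L_bg/10))
Convert to linear:
  10^(71.3/10) = 13489628.8259
  10^(56.8/10) = 478630.0923
Difference: 13489628.8259 - 478630.0923 = 13010998.7336
L_source = 10 * log10(13010998.7336) = 71.14

71.14 dB


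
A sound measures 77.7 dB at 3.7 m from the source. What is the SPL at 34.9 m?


Given values:
  SPL1 = 77.7 dB, r1 = 3.7 m, r2 = 34.9 m
Formula: SPL2 = SPL1 - 20 * log10(r2 / r1)
Compute ratio: r2 / r1 = 34.9 / 3.7 = 9.4324
Compute log10: log10(9.4324) = 0.974622
Compute drop: 20 * 0.974622 = 19.4924
SPL2 = 77.7 - 19.4924 = 58.21

58.21 dB


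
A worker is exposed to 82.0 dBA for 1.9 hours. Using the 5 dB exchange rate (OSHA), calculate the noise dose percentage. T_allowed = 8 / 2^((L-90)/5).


Given values:
  L = 82.0 dBA, T = 1.9 hours
Formula: T_allowed = 8 / 2^((L - 90) / 5)
Compute exponent: (82.0 - 90) / 5 = -1.6
Compute 2^(-1.6) = 0.329877
T_allowed = 8 / 0.329877 = 24.251463 hours
Dose = (T / T_allowed) * 100
Dose = (1.9 / 24.251463) * 100 = 7.83

7.83 %


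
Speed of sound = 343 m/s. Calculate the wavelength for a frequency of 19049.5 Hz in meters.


Given values:
  c = 343 m/s, f = 19049.5 Hz
Formula: lambda = c / f
lambda = 343 / 19049.5
lambda = 0.018

0.018 m


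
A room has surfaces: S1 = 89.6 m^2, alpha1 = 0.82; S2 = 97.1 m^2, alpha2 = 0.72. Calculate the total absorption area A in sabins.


Given surfaces:
  Surface 1: 89.6 * 0.82 = 73.472
  Surface 2: 97.1 * 0.72 = 69.912
Formula: A = sum(Si * alpha_i)
A = 73.472 + 69.912
A = 143.38

143.38 sabins


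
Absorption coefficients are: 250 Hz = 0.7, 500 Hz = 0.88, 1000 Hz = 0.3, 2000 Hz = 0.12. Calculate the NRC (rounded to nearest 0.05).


Given values:
  a_250 = 0.7, a_500 = 0.88
  a_1000 = 0.3, a_2000 = 0.12
Formula: NRC = (a250 + a500 + a1000 + a2000) / 4
Sum = 0.7 + 0.88 + 0.3 + 0.12 = 2.0
NRC = 2.0 / 4 = 0.5
Rounded to nearest 0.05: 0.5

0.5


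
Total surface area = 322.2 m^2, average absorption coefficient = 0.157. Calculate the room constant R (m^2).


Given values:
  S = 322.2 m^2, alpha = 0.157
Formula: R = S * alpha / (1 - alpha)
Numerator: 322.2 * 0.157 = 50.5854
Denominator: 1 - 0.157 = 0.843
R = 50.5854 / 0.843 = 60.01

60.01 m^2


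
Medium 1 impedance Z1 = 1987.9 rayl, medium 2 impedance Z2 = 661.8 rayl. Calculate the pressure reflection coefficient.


Given values:
  Z1 = 1987.9 rayl, Z2 = 661.8 rayl
Formula: R = (Z2 - Z1) / (Z2 + Z1)
Numerator: Z2 - Z1 = 661.8 - 1987.9 = -1326.1
Denominator: Z2 + Z1 = 661.8 + 1987.9 = 2649.7
R = -1326.1 / 2649.7 = -0.5005

-0.5005


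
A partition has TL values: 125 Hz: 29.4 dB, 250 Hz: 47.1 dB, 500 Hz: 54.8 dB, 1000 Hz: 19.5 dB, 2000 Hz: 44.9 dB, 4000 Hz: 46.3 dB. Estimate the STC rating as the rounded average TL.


Given TL values at each frequency:
  125 Hz: 29.4 dB
  250 Hz: 47.1 dB
  500 Hz: 54.8 dB
  1000 Hz: 19.5 dB
  2000 Hz: 44.9 dB
  4000 Hz: 46.3 dB
Formula: STC ~ round(average of TL values)
Sum = 29.4 + 47.1 + 54.8 + 19.5 + 44.9 + 46.3 = 242.0
Average = 242.0 / 6 = 40.33
Rounded: 40

40


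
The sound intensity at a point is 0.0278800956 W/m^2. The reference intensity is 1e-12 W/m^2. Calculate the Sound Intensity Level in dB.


Given values:
  I = 0.0278800956 W/m^2
  I_ref = 1e-12 W/m^2
Formula: SIL = 10 * log10(I / I_ref)
Compute ratio: I / I_ref = 27880095600
Compute log10: log10(27880095600) = 10.445294
Multiply: SIL = 10 * 10.445294 = 104.45

104.45 dB


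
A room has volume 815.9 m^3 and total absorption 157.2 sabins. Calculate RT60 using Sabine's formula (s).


Given values:
  V = 815.9 m^3
  A = 157.2 sabins
Formula: RT60 = 0.161 * V / A
Numerator: 0.161 * 815.9 = 131.3599
RT60 = 131.3599 / 157.2 = 0.836

0.836 s


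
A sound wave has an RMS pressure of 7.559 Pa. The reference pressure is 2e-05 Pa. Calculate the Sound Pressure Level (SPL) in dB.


Given values:
  p = 7.559 Pa
  p_ref = 2e-05 Pa
Formula: SPL = 20 * log10(p / p_ref)
Compute ratio: p / p_ref = 7.559 / 2e-05 = 377950
Compute log10: log10(377950) = 5.577434
Multiply: SPL = 20 * 5.577434 = 111.55

111.55 dB


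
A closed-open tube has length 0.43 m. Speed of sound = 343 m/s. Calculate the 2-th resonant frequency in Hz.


Given values:
  Tube type: closed-open, L = 0.43 m, c = 343 m/s, n = 2
Formula: f_n = (2n - 1) * c / (4 * L)
Compute 2n - 1 = 2*2 - 1 = 3
Compute 4 * L = 4 * 0.43 = 1.72
f = 3 * 343 / 1.72
f = 598.26

598.26 Hz


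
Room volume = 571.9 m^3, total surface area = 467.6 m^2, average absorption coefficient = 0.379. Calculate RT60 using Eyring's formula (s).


Given values:
  V = 571.9 m^3, S = 467.6 m^2, alpha = 0.379
Formula: RT60 = 0.161 * V / (-S * ln(1 - alpha))
Compute ln(1 - 0.379) = ln(0.621) = -0.476424
Denominator: -467.6 * -0.476424 = 222.7759
Numerator: 0.161 * 571.9 = 92.0759
RT60 = 92.0759 / 222.7759 = 0.413

0.413 s


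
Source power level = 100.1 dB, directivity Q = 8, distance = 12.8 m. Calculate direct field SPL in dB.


Given values:
  Lw = 100.1 dB, Q = 8, r = 12.8 m
Formula: SPL = Lw + 10 * log10(Q / (4 * pi * r^2))
Compute 4 * pi * r^2 = 4 * pi * 12.8^2 = 2058.8742
Compute Q / denom = 8 / 2058.8742 = 0.00388562
Compute 10 * log10(0.00388562) = -24.1054
SPL = 100.1 + (-24.1054) = 75.99

75.99 dB


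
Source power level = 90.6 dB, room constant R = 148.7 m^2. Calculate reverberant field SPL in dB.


Given values:
  Lw = 90.6 dB, R = 148.7 m^2
Formula: SPL = Lw + 10 * log10(4 / R)
Compute 4 / R = 4 / 148.7 = 0.0269
Compute 10 * log10(0.0269) = -15.7025
SPL = 90.6 + (-15.7025) = 74.9

74.9 dB


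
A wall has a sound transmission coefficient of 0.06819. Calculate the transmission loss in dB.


Given values:
  tau = 0.06819
Formula: TL = 10 * log10(1 / tau)
Compute 1 / tau = 1 / 0.06819 = 14.6649
Compute log10(14.6649) = 1.166279
TL = 10 * 1.166279 = 11.66

11.66 dB


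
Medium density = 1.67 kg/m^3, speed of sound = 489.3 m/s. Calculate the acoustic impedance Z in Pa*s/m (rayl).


Given values:
  rho = 1.67 kg/m^3
  c = 489.3 m/s
Formula: Z = rho * c
Z = 1.67 * 489.3
Z = 817.13

817.13 rayl


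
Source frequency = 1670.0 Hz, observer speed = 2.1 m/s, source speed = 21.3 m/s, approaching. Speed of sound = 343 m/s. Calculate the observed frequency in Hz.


Given values:
  f_s = 1670.0 Hz, v_o = 2.1 m/s, v_s = 21.3 m/s
  Direction: approaching
Formula: f_o = f_s * (c + v_o) / (c - v_s)
Numerator: c + v_o = 343 + 2.1 = 345.1
Denominator: c - v_s = 343 - 21.3 = 321.7
f_o = 1670.0 * 345.1 / 321.7 = 1791.47

1791.47 Hz


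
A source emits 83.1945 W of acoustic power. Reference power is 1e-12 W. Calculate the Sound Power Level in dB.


Given values:
  W = 83.1945 W
  W_ref = 1e-12 W
Formula: SWL = 10 * log10(W / W_ref)
Compute ratio: W / W_ref = 83194500000000
Compute log10: log10(83194500000000) = 13.920095
Multiply: SWL = 10 * 13.920095 = 139.2

139.2 dB


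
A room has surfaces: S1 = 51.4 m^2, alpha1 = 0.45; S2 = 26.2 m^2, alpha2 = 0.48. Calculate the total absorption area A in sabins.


Given surfaces:
  Surface 1: 51.4 * 0.45 = 23.13
  Surface 2: 26.2 * 0.48 = 12.576
Formula: A = sum(Si * alpha_i)
A = 23.13 + 12.576
A = 35.71

35.71 sabins


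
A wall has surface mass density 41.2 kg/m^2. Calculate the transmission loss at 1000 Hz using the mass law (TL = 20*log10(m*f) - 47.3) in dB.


Given values:
  m = 41.2 kg/m^2, f = 1000 Hz
Formula: TL = 20 * log10(m * f) - 47.3
Compute m * f = 41.2 * 1000 = 41200.0
Compute log10(41200.0) = 4.614897
Compute 20 * 4.614897 = 92.2979
TL = 92.2979 - 47.3 = 45.0

45.0 dB


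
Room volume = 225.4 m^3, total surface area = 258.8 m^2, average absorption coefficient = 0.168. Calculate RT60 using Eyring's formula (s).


Given values:
  V = 225.4 m^3, S = 258.8 m^2, alpha = 0.168
Formula: RT60 = 0.161 * V / (-S * ln(1 - alpha))
Compute ln(1 - 0.168) = ln(0.832) = -0.183923
Denominator: -258.8 * -0.183923 = 47.5993
Numerator: 0.161 * 225.4 = 36.2894
RT60 = 36.2894 / 47.5993 = 0.762

0.762 s


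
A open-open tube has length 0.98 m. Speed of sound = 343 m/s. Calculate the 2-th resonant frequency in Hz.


Given values:
  Tube type: open-open, L = 0.98 m, c = 343 m/s, n = 2
Formula: f_n = n * c / (2 * L)
Compute 2 * L = 2 * 0.98 = 1.96
f = 2 * 343 / 1.96
f = 350.0

350.0 Hz


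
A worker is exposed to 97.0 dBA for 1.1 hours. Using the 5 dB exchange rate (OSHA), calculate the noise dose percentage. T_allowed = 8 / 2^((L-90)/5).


Given values:
  L = 97.0 dBA, T = 1.1 hours
Formula: T_allowed = 8 / 2^((L - 90) / 5)
Compute exponent: (97.0 - 90) / 5 = 1.4
Compute 2^(1.4) = 2.639016
T_allowed = 8 / 2.639016 = 3.031433 hours
Dose = (T / T_allowed) * 100
Dose = (1.1 / 3.031433) * 100 = 36.29

36.29 %


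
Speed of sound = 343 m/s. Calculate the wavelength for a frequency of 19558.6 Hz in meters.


Given values:
  c = 343 m/s, f = 19558.6 Hz
Formula: lambda = c / f
lambda = 343 / 19558.6
lambda = 0.0175

0.0175 m


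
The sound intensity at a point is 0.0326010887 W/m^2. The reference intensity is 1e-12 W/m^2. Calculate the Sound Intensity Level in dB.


Given values:
  I = 0.0326010887 W/m^2
  I_ref = 1e-12 W/m^2
Formula: SIL = 10 * log10(I / I_ref)
Compute ratio: I / I_ref = 32601088700
Compute log10: log10(32601088700) = 10.513232
Multiply: SIL = 10 * 10.513232 = 105.13

105.13 dB


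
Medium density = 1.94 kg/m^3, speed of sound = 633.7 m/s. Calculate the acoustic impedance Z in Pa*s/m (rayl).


Given values:
  rho = 1.94 kg/m^3
  c = 633.7 m/s
Formula: Z = rho * c
Z = 1.94 * 633.7
Z = 1229.38

1229.38 rayl


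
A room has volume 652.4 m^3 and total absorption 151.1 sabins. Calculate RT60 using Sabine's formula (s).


Given values:
  V = 652.4 m^3
  A = 151.1 sabins
Formula: RT60 = 0.161 * V / A
Numerator: 0.161 * 652.4 = 105.0364
RT60 = 105.0364 / 151.1 = 0.695

0.695 s


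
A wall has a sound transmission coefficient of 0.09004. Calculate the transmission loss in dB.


Given values:
  tau = 0.09004
Formula: TL = 10 * log10(1 / tau)
Compute 1 / tau = 1 / 0.09004 = 11.1062
Compute log10(11.1062) = 1.045565
TL = 10 * 1.045565 = 10.46

10.46 dB


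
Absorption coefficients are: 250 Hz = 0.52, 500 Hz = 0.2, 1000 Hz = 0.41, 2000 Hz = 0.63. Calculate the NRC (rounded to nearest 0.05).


Given values:
  a_250 = 0.52, a_500 = 0.2
  a_1000 = 0.41, a_2000 = 0.63
Formula: NRC = (a250 + a500 + a1000 + a2000) / 4
Sum = 0.52 + 0.2 + 0.41 + 0.63 = 1.76
NRC = 1.76 / 4 = 0.44
Rounded to nearest 0.05: 0.45

0.45


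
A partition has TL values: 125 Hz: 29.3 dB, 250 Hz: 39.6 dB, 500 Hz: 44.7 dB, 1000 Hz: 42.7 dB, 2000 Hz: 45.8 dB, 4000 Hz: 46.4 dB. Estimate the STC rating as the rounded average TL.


Given TL values at each frequency:
  125 Hz: 29.3 dB
  250 Hz: 39.6 dB
  500 Hz: 44.7 dB
  1000 Hz: 42.7 dB
  2000 Hz: 45.8 dB
  4000 Hz: 46.4 dB
Formula: STC ~ round(average of TL values)
Sum = 29.3 + 39.6 + 44.7 + 42.7 + 45.8 + 46.4 = 248.5
Average = 248.5 / 6 = 41.42
Rounded: 41

41


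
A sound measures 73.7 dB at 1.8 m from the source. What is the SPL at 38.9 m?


Given values:
  SPL1 = 73.7 dB, r1 = 1.8 m, r2 = 38.9 m
Formula: SPL2 = SPL1 - 20 * log10(r2 / r1)
Compute ratio: r2 / r1 = 38.9 / 1.8 = 21.6111
Compute log10: log10(21.6111) = 1.334677
Compute drop: 20 * 1.334677 = 26.6935
SPL2 = 73.7 - 26.6935 = 47.01

47.01 dB


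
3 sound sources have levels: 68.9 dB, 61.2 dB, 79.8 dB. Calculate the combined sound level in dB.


Formula: L_total = 10 * log10( sum(10^(Li/10)) )
  Source 1: 10^(68.9/10) = 7762471.1663
  Source 2: 10^(61.2/10) = 1318256.7386
  Source 3: 10^(79.8/10) = 95499258.6021
Sum of linear values = 104579986.507
L_total = 10 * log10(104579986.507) = 80.19

80.19 dB


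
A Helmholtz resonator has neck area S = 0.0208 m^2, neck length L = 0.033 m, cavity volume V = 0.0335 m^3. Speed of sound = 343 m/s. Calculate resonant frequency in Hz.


Given values:
  S = 0.0208 m^2, L = 0.033 m, V = 0.0335 m^3, c = 343 m/s
Formula: f = (c / (2*pi)) * sqrt(S / (V * L))
Compute V * L = 0.0335 * 0.033 = 0.0011055
Compute S / (V * L) = 0.0208 / 0.0011055 = 18.815
Compute sqrt(18.815) = 4.337626
Compute c / (2*pi) = 343 / 6.283185 = 54.590148
f = 54.590148 * 4.337626 = 236.79

236.79 Hz


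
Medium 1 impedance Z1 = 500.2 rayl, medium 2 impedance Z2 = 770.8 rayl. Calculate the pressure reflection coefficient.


Given values:
  Z1 = 500.2 rayl, Z2 = 770.8 rayl
Formula: R = (Z2 - Z1) / (Z2 + Z1)
Numerator: Z2 - Z1 = 770.8 - 500.2 = 270.6
Denominator: Z2 + Z1 = 770.8 + 500.2 = 1271.0
R = 270.6 / 1271.0 = 0.2129

0.2129


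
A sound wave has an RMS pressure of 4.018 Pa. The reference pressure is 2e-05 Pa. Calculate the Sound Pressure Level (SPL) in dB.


Given values:
  p = 4.018 Pa
  p_ref = 2e-05 Pa
Formula: SPL = 20 * log10(p / p_ref)
Compute ratio: p / p_ref = 4.018 / 2e-05 = 200900
Compute log10: log10(200900) = 5.30298
Multiply: SPL = 20 * 5.30298 = 106.06

106.06 dB


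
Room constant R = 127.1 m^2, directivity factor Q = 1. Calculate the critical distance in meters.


Given values:
  R = 127.1 m^2, Q = 1
Formula: d_c = 0.141 * sqrt(Q * R)
Compute Q * R = 1 * 127.1 = 127.1
Compute sqrt(127.1) = 11.2739
d_c = 0.141 * 11.2739 = 1.59

1.59 m


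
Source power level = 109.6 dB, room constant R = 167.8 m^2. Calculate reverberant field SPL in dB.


Given values:
  Lw = 109.6 dB, R = 167.8 m^2
Formula: SPL = Lw + 10 * log10(4 / R)
Compute 4 / R = 4 / 167.8 = 0.023838
Compute 10 * log10(0.023838) = -16.2273
SPL = 109.6 + (-16.2273) = 93.37

93.37 dB


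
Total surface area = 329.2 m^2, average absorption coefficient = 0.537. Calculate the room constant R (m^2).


Given values:
  S = 329.2 m^2, alpha = 0.537
Formula: R = S * alpha / (1 - alpha)
Numerator: 329.2 * 0.537 = 176.7804
Denominator: 1 - 0.537 = 0.463
R = 176.7804 / 0.463 = 381.82

381.82 m^2


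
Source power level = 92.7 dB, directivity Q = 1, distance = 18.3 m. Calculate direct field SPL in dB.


Given values:
  Lw = 92.7 dB, Q = 1, r = 18.3 m
Formula: SPL = Lw + 10 * log10(Q / (4 * pi * r^2))
Compute 4 * pi * r^2 = 4 * pi * 18.3^2 = 4208.3519
Compute Q / denom = 1 / 4208.3519 = 0.00023762
Compute 10 * log10(0.00023762) = -36.2412
SPL = 92.7 + (-36.2412) = 56.46

56.46 dB


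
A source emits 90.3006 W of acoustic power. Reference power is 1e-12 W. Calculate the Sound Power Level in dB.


Given values:
  W = 90.3006 W
  W_ref = 1e-12 W
Formula: SWL = 10 * log10(W / W_ref)
Compute ratio: W / W_ref = 90300600000000
Compute log10: log10(90300600000000) = 13.955691
Multiply: SWL = 10 * 13.955691 = 139.56

139.56 dB


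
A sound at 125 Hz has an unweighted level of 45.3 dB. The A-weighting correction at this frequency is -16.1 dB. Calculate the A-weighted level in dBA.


Given values:
  SPL = 45.3 dB
  A-weighting at 125 Hz = -16.1 dB
Formula: L_A = SPL + A_weight
L_A = 45.3 + (-16.1)
L_A = 29.2

29.2 dBA


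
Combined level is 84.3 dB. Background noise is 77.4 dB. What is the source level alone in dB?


Given values:
  L_total = 84.3 dB, L_bg = 77.4 dB
Formula: L_source = 10 * log10(10^(L_total/10) - 10^(L_bg/10))
Convert to linear:
  10^(84.3/10) = 269153480.3927
  10^(77.4/10) = 54954087.3858
Difference: 269153480.3927 - 54954087.3858 = 214199393.0069
L_source = 10 * log10(214199393.0069) = 83.31

83.31 dB


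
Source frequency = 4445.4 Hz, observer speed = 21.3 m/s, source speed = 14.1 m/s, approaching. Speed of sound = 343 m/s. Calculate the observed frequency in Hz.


Given values:
  f_s = 4445.4 Hz, v_o = 21.3 m/s, v_s = 14.1 m/s
  Direction: approaching
Formula: f_o = f_s * (c + v_o) / (c - v_s)
Numerator: c + v_o = 343 + 21.3 = 364.3
Denominator: c - v_s = 343 - 14.1 = 328.9
f_o = 4445.4 * 364.3 / 328.9 = 4923.87

4923.87 Hz


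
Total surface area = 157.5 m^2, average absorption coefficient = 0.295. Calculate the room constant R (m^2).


Given values:
  S = 157.5 m^2, alpha = 0.295
Formula: R = S * alpha / (1 - alpha)
Numerator: 157.5 * 0.295 = 46.4625
Denominator: 1 - 0.295 = 0.705
R = 46.4625 / 0.705 = 65.9

65.9 m^2


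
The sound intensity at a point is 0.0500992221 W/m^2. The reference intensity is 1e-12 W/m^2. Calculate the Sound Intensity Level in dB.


Given values:
  I = 0.0500992221 W/m^2
  I_ref = 1e-12 W/m^2
Formula: SIL = 10 * log10(I / I_ref)
Compute ratio: I / I_ref = 50099222100
Compute log10: log10(50099222100) = 10.699831
Multiply: SIL = 10 * 10.699831 = 107.0

107.0 dB


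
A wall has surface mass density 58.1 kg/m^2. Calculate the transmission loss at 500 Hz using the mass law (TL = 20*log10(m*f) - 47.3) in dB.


Given values:
  m = 58.1 kg/m^2, f = 500 Hz
Formula: TL = 20 * log10(m * f) - 47.3
Compute m * f = 58.1 * 500 = 29050.0
Compute log10(29050.0) = 4.463146
Compute 20 * 4.463146 = 89.2629
TL = 89.2629 - 47.3 = 41.96

41.96 dB


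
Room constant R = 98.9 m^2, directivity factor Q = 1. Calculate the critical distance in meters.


Given values:
  R = 98.9 m^2, Q = 1
Formula: d_c = 0.141 * sqrt(Q * R)
Compute Q * R = 1 * 98.9 = 98.9
Compute sqrt(98.9) = 9.9448
d_c = 0.141 * 9.9448 = 1.402

1.402 m


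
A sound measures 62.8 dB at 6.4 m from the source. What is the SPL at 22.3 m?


Given values:
  SPL1 = 62.8 dB, r1 = 6.4 m, r2 = 22.3 m
Formula: SPL2 = SPL1 - 20 * log10(r2 / r1)
Compute ratio: r2 / r1 = 22.3 / 6.4 = 3.4844
Compute log10: log10(3.4844) = 0.542128
Compute drop: 20 * 0.542128 = 10.8426
SPL2 = 62.8 - 10.8426 = 51.96

51.96 dB


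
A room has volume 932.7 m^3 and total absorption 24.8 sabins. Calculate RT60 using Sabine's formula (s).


Given values:
  V = 932.7 m^3
  A = 24.8 sabins
Formula: RT60 = 0.161 * V / A
Numerator: 0.161 * 932.7 = 150.1647
RT60 = 150.1647 / 24.8 = 6.055

6.055 s


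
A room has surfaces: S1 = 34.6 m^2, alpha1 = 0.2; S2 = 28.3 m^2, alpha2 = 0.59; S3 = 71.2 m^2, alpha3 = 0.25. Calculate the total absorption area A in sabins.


Given surfaces:
  Surface 1: 34.6 * 0.2 = 6.92
  Surface 2: 28.3 * 0.59 = 16.697
  Surface 3: 71.2 * 0.25 = 17.8
Formula: A = sum(Si * alpha_i)
A = 6.92 + 16.697 + 17.8
A = 41.42

41.42 sabins


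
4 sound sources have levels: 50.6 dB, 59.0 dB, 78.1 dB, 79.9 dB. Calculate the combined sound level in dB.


Formula: L_total = 10 * log10( sum(10^(Li/10)) )
  Source 1: 10^(50.6/10) = 114815.3621
  Source 2: 10^(59.0/10) = 794328.2347
  Source 3: 10^(78.1/10) = 64565422.9035
  Source 4: 10^(79.9/10) = 97723722.0956
Sum of linear values = 163198288.5959
L_total = 10 * log10(163198288.5959) = 82.13

82.13 dB


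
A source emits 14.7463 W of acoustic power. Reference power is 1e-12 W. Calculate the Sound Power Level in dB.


Given values:
  W = 14.7463 W
  W_ref = 1e-12 W
Formula: SWL = 10 * log10(W / W_ref)
Compute ratio: W / W_ref = 14746300000000
Compute log10: log10(14746300000000) = 13.168683
Multiply: SWL = 10 * 13.168683 = 131.69

131.69 dB


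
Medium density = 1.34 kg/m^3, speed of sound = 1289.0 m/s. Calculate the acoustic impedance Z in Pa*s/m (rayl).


Given values:
  rho = 1.34 kg/m^3
  c = 1289.0 m/s
Formula: Z = rho * c
Z = 1.34 * 1289.0
Z = 1727.26

1727.26 rayl


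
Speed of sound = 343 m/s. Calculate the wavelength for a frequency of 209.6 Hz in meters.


Given values:
  c = 343 m/s, f = 209.6 Hz
Formula: lambda = c / f
lambda = 343 / 209.6
lambda = 1.6365

1.6365 m


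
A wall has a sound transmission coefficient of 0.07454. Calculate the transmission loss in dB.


Given values:
  tau = 0.07454
Formula: TL = 10 * log10(1 / tau)
Compute 1 / tau = 1 / 0.07454 = 13.4156
Compute log10(13.4156) = 1.12761
TL = 10 * 1.12761 = 11.28

11.28 dB


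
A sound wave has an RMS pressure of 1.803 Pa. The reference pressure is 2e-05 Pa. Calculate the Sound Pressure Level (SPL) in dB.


Given values:
  p = 1.803 Pa
  p_ref = 2e-05 Pa
Formula: SPL = 20 * log10(p / p_ref)
Compute ratio: p / p_ref = 1.803 / 2e-05 = 90150
Compute log10: log10(90150) = 4.954966
Multiply: SPL = 20 * 4.954966 = 99.1

99.1 dB


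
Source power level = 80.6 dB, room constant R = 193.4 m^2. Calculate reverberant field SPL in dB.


Given values:
  Lw = 80.6 dB, R = 193.4 m^2
Formula: SPL = Lw + 10 * log10(4 / R)
Compute 4 / R = 4 / 193.4 = 0.020683
Compute 10 * log10(0.020683) = -16.8439
SPL = 80.6 + (-16.8439) = 63.76

63.76 dB


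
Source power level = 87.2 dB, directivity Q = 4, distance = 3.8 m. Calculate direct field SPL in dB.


Given values:
  Lw = 87.2 dB, Q = 4, r = 3.8 m
Formula: SPL = Lw + 10 * log10(Q / (4 * pi * r^2))
Compute 4 * pi * r^2 = 4 * pi * 3.8^2 = 181.4584
Compute Q / denom = 4 / 181.4584 = 0.02204362
Compute 10 * log10(0.02204362) = -16.5672
SPL = 87.2 + (-16.5672) = 70.63

70.63 dB


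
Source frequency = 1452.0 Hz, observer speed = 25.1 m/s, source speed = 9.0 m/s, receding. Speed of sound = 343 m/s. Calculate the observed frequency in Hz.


Given values:
  f_s = 1452.0 Hz, v_o = 25.1 m/s, v_s = 9.0 m/s
  Direction: receding
Formula: f_o = f_s * (c - v_o) / (c + v_s)
Numerator: c - v_o = 343 - 25.1 = 317.9
Denominator: c + v_s = 343 + 9.0 = 352.0
f_o = 1452.0 * 317.9 / 352.0 = 1311.34

1311.34 Hz


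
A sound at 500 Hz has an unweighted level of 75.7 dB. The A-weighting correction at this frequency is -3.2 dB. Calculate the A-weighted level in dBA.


Given values:
  SPL = 75.7 dB
  A-weighting at 500 Hz = -3.2 dB
Formula: L_A = SPL + A_weight
L_A = 75.7 + (-3.2)
L_A = 72.5

72.5 dBA


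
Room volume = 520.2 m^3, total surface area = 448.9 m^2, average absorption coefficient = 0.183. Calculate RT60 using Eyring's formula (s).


Given values:
  V = 520.2 m^3, S = 448.9 m^2, alpha = 0.183
Formula: RT60 = 0.161 * V / (-S * ln(1 - alpha))
Compute ln(1 - 0.183) = ln(0.817) = -0.202116
Denominator: -448.9 * -0.202116 = 90.7299
Numerator: 0.161 * 520.2 = 83.7522
RT60 = 83.7522 / 90.7299 = 0.923

0.923 s


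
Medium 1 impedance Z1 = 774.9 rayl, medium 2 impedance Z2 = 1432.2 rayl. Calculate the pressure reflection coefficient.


Given values:
  Z1 = 774.9 rayl, Z2 = 1432.2 rayl
Formula: R = (Z2 - Z1) / (Z2 + Z1)
Numerator: Z2 - Z1 = 1432.2 - 774.9 = 657.3
Denominator: Z2 + Z1 = 1432.2 + 774.9 = 2207.1
R = 657.3 / 2207.1 = 0.2978

0.2978


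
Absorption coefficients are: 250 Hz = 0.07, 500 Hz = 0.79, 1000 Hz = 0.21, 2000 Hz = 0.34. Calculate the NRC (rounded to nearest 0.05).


Given values:
  a_250 = 0.07, a_500 = 0.79
  a_1000 = 0.21, a_2000 = 0.34
Formula: NRC = (a250 + a500 + a1000 + a2000) / 4
Sum = 0.07 + 0.79 + 0.21 + 0.34 = 1.41
NRC = 1.41 / 4 = 0.3525
Rounded to nearest 0.05: 0.35

0.35


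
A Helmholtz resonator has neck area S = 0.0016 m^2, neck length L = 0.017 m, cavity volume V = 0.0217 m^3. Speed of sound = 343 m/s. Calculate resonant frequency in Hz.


Given values:
  S = 0.0016 m^2, L = 0.017 m, V = 0.0217 m^3, c = 343 m/s
Formula: f = (c / (2*pi)) * sqrt(S / (V * L))
Compute V * L = 0.0217 * 0.017 = 0.0003689
Compute S / (V * L) = 0.0016 / 0.0003689 = 4.3372
Compute sqrt(4.3372) = 2.082595
Compute c / (2*pi) = 343 / 6.283185 = 54.590148
f = 54.590148 * 2.082595 = 113.69

113.69 Hz


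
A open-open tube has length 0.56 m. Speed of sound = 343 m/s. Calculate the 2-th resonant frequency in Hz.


Given values:
  Tube type: open-open, L = 0.56 m, c = 343 m/s, n = 2
Formula: f_n = n * c / (2 * L)
Compute 2 * L = 2 * 0.56 = 1.12
f = 2 * 343 / 1.12
f = 612.5

612.5 Hz


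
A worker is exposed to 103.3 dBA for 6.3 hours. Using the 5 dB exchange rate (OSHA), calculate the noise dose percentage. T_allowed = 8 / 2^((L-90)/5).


Given values:
  L = 103.3 dBA, T = 6.3 hours
Formula: T_allowed = 8 / 2^((L - 90) / 5)
Compute exponent: (103.3 - 90) / 5 = 2.66
Compute 2^(2.66) = 6.32033
T_allowed = 8 / 6.32033 = 1.265757 hours
Dose = (T / T_allowed) * 100
Dose = (6.3 / 1.265757) * 100 = 497.73

497.73 %


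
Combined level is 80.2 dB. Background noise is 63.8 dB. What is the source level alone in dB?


Given values:
  L_total = 80.2 dB, L_bg = 63.8 dB
Formula: L_source = 10 * log10(10^(L_total/10) - 10^(L_bg/10))
Convert to linear:
  10^(80.2/10) = 104712854.8051
  10^(63.8/10) = 2398832.919
Difference: 104712854.8051 - 2398832.919 = 102314021.8861
L_source = 10 * log10(102314021.8861) = 80.1

80.1 dB


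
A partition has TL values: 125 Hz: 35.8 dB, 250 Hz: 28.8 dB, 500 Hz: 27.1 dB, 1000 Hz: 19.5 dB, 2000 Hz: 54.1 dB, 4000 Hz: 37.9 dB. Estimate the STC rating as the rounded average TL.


Given TL values at each frequency:
  125 Hz: 35.8 dB
  250 Hz: 28.8 dB
  500 Hz: 27.1 dB
  1000 Hz: 19.5 dB
  2000 Hz: 54.1 dB
  4000 Hz: 37.9 dB
Formula: STC ~ round(average of TL values)
Sum = 35.8 + 28.8 + 27.1 + 19.5 + 54.1 + 37.9 = 203.2
Average = 203.2 / 6 = 33.87
Rounded: 34

34


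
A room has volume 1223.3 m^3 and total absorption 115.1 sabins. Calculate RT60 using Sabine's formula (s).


Given values:
  V = 1223.3 m^3
  A = 115.1 sabins
Formula: RT60 = 0.161 * V / A
Numerator: 0.161 * 1223.3 = 196.9513
RT60 = 196.9513 / 115.1 = 1.711

1.711 s


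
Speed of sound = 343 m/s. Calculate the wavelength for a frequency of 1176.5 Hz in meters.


Given values:
  c = 343 m/s, f = 1176.5 Hz
Formula: lambda = c / f
lambda = 343 / 1176.5
lambda = 0.2915

0.2915 m


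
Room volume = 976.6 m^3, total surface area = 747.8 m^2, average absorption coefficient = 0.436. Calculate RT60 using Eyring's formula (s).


Given values:
  V = 976.6 m^3, S = 747.8 m^2, alpha = 0.436
Formula: RT60 = 0.161 * V / (-S * ln(1 - alpha))
Compute ln(1 - 0.436) = ln(0.564) = -0.572701
Denominator: -747.8 * -0.572701 = 428.2658
Numerator: 0.161 * 976.6 = 157.2326
RT60 = 157.2326 / 428.2658 = 0.367

0.367 s


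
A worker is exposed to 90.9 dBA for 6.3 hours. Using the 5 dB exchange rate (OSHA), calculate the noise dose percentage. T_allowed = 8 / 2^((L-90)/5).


Given values:
  L = 90.9 dBA, T = 6.3 hours
Formula: T_allowed = 8 / 2^((L - 90) / 5)
Compute exponent: (90.9 - 90) / 5 = 0.18
Compute 2^(0.18) = 1.132884
T_allowed = 8 / 1.132884 = 7.061623 hours
Dose = (T / T_allowed) * 100
Dose = (6.3 / 7.061623) * 100 = 89.21

89.21 %


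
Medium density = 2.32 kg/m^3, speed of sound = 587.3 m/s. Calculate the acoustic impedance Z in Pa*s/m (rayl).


Given values:
  rho = 2.32 kg/m^3
  c = 587.3 m/s
Formula: Z = rho * c
Z = 2.32 * 587.3
Z = 1362.54

1362.54 rayl


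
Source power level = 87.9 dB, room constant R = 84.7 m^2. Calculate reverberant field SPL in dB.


Given values:
  Lw = 87.9 dB, R = 84.7 m^2
Formula: SPL = Lw + 10 * log10(4 / R)
Compute 4 / R = 4 / 84.7 = 0.047226
Compute 10 * log10(0.047226) = -13.2582
SPL = 87.9 + (-13.2582) = 74.64

74.64 dB


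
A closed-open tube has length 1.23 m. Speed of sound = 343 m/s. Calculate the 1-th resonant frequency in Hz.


Given values:
  Tube type: closed-open, L = 1.23 m, c = 343 m/s, n = 1
Formula: f_n = (2n - 1) * c / (4 * L)
Compute 2n - 1 = 2*1 - 1 = 1
Compute 4 * L = 4 * 1.23 = 4.92
f = 1 * 343 / 4.92
f = 69.72

69.72 Hz


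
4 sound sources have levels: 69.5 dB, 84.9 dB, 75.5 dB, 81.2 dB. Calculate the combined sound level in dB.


Formula: L_total = 10 * log10( sum(10^(Li/10)) )
  Source 1: 10^(69.5/10) = 8912509.3813
  Source 2: 10^(84.9/10) = 309029543.2514
  Source 3: 10^(75.5/10) = 35481338.9234
  Source 4: 10^(81.2/10) = 131825673.8556
Sum of linear values = 485249065.4117
L_total = 10 * log10(485249065.4117) = 86.86

86.86 dB


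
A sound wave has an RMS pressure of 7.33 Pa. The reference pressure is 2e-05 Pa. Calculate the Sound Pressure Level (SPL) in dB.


Given values:
  p = 7.33 Pa
  p_ref = 2e-05 Pa
Formula: SPL = 20 * log10(p / p_ref)
Compute ratio: p / p_ref = 7.33 / 2e-05 = 366500
Compute log10: log10(366500) = 5.564074
Multiply: SPL = 20 * 5.564074 = 111.28

111.28 dB


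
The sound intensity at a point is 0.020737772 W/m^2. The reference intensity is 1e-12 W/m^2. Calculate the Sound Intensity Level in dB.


Given values:
  I = 0.020737772 W/m^2
  I_ref = 1e-12 W/m^2
Formula: SIL = 10 * log10(I / I_ref)
Compute ratio: I / I_ref = 20737772000
Compute log10: log10(20737772000) = 10.316762
Multiply: SIL = 10 * 10.316762 = 103.17

103.17 dB


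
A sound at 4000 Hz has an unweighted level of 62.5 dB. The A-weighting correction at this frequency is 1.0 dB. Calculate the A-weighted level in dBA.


Given values:
  SPL = 62.5 dB
  A-weighting at 4000 Hz = 1.0 dB
Formula: L_A = SPL + A_weight
L_A = 62.5 + (1.0)
L_A = 63.5

63.5 dBA


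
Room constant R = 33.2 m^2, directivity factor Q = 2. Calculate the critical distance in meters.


Given values:
  R = 33.2 m^2, Q = 2
Formula: d_c = 0.141 * sqrt(Q * R)
Compute Q * R = 2 * 33.2 = 66.4
Compute sqrt(66.4) = 8.1486
d_c = 0.141 * 8.1486 = 1.149

1.149 m


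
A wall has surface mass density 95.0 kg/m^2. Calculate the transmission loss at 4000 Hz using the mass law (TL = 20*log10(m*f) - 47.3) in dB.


Given values:
  m = 95.0 kg/m^2, f = 4000 Hz
Formula: TL = 20 * log10(m * f) - 47.3
Compute m * f = 95.0 * 4000 = 380000.0
Compute log10(380000.0) = 5.579784
Compute 20 * 5.579784 = 111.5957
TL = 111.5957 - 47.3 = 64.3

64.3 dB


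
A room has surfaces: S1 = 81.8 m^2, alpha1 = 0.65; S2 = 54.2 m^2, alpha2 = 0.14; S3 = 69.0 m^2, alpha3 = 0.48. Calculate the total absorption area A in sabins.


Given surfaces:
  Surface 1: 81.8 * 0.65 = 53.17
  Surface 2: 54.2 * 0.14 = 7.588
  Surface 3: 69.0 * 0.48 = 33.12
Formula: A = sum(Si * alpha_i)
A = 53.17 + 7.588 + 33.12
A = 93.88

93.88 sabins


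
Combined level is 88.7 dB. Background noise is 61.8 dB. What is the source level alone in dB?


Given values:
  L_total = 88.7 dB, L_bg = 61.8 dB
Formula: L_source = 10 * log10(10^(L_total/10) - 10^(L_bg/10))
Convert to linear:
  10^(88.7/10) = 741310241.3009
  10^(61.8/10) = 1513561.2484
Difference: 741310241.3009 - 1513561.2484 = 739796680.0525
L_source = 10 * log10(739796680.0525) = 88.69

88.69 dB


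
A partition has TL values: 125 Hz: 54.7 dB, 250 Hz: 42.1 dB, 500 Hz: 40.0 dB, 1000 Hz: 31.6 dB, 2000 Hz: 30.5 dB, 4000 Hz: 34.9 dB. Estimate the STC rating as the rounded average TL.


Given TL values at each frequency:
  125 Hz: 54.7 dB
  250 Hz: 42.1 dB
  500 Hz: 40.0 dB
  1000 Hz: 31.6 dB
  2000 Hz: 30.5 dB
  4000 Hz: 34.9 dB
Formula: STC ~ round(average of TL values)
Sum = 54.7 + 42.1 + 40.0 + 31.6 + 30.5 + 34.9 = 233.8
Average = 233.8 / 6 = 38.97
Rounded: 39

39


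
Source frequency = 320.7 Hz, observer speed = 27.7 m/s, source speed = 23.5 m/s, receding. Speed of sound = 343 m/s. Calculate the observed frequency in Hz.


Given values:
  f_s = 320.7 Hz, v_o = 27.7 m/s, v_s = 23.5 m/s
  Direction: receding
Formula: f_o = f_s * (c - v_o) / (c + v_s)
Numerator: c - v_o = 343 - 27.7 = 315.3
Denominator: c + v_s = 343 + 23.5 = 366.5
f_o = 320.7 * 315.3 / 366.5 = 275.9

275.9 Hz


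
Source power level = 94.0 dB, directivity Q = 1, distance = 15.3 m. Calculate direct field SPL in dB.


Given values:
  Lw = 94.0 dB, Q = 1, r = 15.3 m
Formula: SPL = Lw + 10 * log10(Q / (4 * pi * r^2))
Compute 4 * pi * r^2 = 4 * pi * 15.3^2 = 2941.6617
Compute Q / denom = 1 / 2941.6617 = 0.00033994
Compute 10 * log10(0.00033994) = -34.686
SPL = 94.0 + (-34.686) = 59.31

59.31 dB


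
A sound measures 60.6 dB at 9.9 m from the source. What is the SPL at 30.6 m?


Given values:
  SPL1 = 60.6 dB, r1 = 9.9 m, r2 = 30.6 m
Formula: SPL2 = SPL1 - 20 * log10(r2 / r1)
Compute ratio: r2 / r1 = 30.6 / 9.9 = 3.0909
Compute log10: log10(3.0909) = 0.490085
Compute drop: 20 * 0.490085 = 9.8017
SPL2 = 60.6 - 9.8017 = 50.8

50.8 dB


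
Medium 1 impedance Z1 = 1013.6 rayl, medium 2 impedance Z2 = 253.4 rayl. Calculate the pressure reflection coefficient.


Given values:
  Z1 = 1013.6 rayl, Z2 = 253.4 rayl
Formula: R = (Z2 - Z1) / (Z2 + Z1)
Numerator: Z2 - Z1 = 253.4 - 1013.6 = -760.2
Denominator: Z2 + Z1 = 253.4 + 1013.6 = 1267.0
R = -760.2 / 1267.0 = -0.6

-0.6


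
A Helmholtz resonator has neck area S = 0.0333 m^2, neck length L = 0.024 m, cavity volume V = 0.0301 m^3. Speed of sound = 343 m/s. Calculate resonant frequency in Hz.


Given values:
  S = 0.0333 m^2, L = 0.024 m, V = 0.0301 m^3, c = 343 m/s
Formula: f = (c / (2*pi)) * sqrt(S / (V * L))
Compute V * L = 0.0301 * 0.024 = 0.0007224
Compute S / (V * L) = 0.0333 / 0.0007224 = 46.0963
Compute sqrt(46.0963) = 6.789426
Compute c / (2*pi) = 343 / 6.283185 = 54.590148
f = 54.590148 * 6.789426 = 370.64

370.64 Hz


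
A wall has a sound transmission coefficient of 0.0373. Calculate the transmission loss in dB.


Given values:
  tau = 0.0373
Formula: TL = 10 * log10(1 / tau)
Compute 1 / tau = 1 / 0.0373 = 26.8097
Compute log10(26.8097) = 1.428292
TL = 10 * 1.428292 = 14.28

14.28 dB


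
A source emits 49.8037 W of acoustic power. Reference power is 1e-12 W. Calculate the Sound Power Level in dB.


Given values:
  W = 49.8037 W
  W_ref = 1e-12 W
Formula: SWL = 10 * log10(W / W_ref)
Compute ratio: W / W_ref = 49803700000000
Compute log10: log10(49803700000000) = 13.697262
Multiply: SWL = 10 * 13.697262 = 136.97

136.97 dB


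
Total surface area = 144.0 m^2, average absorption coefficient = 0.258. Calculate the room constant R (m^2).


Given values:
  S = 144.0 m^2, alpha = 0.258
Formula: R = S * alpha / (1 - alpha)
Numerator: 144.0 * 0.258 = 37.152
Denominator: 1 - 0.258 = 0.742
R = 37.152 / 0.742 = 50.07

50.07 m^2


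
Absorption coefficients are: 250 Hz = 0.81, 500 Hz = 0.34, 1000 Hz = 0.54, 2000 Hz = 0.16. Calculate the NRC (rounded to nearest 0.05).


Given values:
  a_250 = 0.81, a_500 = 0.34
  a_1000 = 0.54, a_2000 = 0.16
Formula: NRC = (a250 + a500 + a1000 + a2000) / 4
Sum = 0.81 + 0.34 + 0.54 + 0.16 = 1.85
NRC = 1.85 / 4 = 0.4625
Rounded to nearest 0.05: 0.45

0.45


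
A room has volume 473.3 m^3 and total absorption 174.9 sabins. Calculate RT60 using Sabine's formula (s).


Given values:
  V = 473.3 m^3
  A = 174.9 sabins
Formula: RT60 = 0.161 * V / A
Numerator: 0.161 * 473.3 = 76.2013
RT60 = 76.2013 / 174.9 = 0.436

0.436 s


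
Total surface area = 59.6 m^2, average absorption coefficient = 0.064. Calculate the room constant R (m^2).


Given values:
  S = 59.6 m^2, alpha = 0.064
Formula: R = S * alpha / (1 - alpha)
Numerator: 59.6 * 0.064 = 3.8144
Denominator: 1 - 0.064 = 0.936
R = 3.8144 / 0.936 = 4.08

4.08 m^2


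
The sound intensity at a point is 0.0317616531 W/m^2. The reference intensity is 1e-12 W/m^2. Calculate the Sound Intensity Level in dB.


Given values:
  I = 0.0317616531 W/m^2
  I_ref = 1e-12 W/m^2
Formula: SIL = 10 * log10(I / I_ref)
Compute ratio: I / I_ref = 31761653100
Compute log10: log10(31761653100) = 10.501903
Multiply: SIL = 10 * 10.501903 = 105.02

105.02 dB


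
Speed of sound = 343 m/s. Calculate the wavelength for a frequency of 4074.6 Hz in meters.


Given values:
  c = 343 m/s, f = 4074.6 Hz
Formula: lambda = c / f
lambda = 343 / 4074.6
lambda = 0.0842

0.0842 m


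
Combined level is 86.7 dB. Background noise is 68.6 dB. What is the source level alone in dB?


Given values:
  L_total = 86.7 dB, L_bg = 68.6 dB
Formula: L_source = 10 * log10(10^(L_total/10) - 10^(L_bg/10))
Convert to linear:
  10^(86.7/10) = 467735141.2872
  10^(68.6/10) = 7244359.6007
Difference: 467735141.2872 - 7244359.6007 = 460490781.6865
L_source = 10 * log10(460490781.6865) = 86.63

86.63 dB


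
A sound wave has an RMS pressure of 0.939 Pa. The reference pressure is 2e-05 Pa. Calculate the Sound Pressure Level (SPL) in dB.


Given values:
  p = 0.939 Pa
  p_ref = 2e-05 Pa
Formula: SPL = 20 * log10(p / p_ref)
Compute ratio: p / p_ref = 0.939 / 2e-05 = 46950
Compute log10: log10(46950) = 4.671636
Multiply: SPL = 20 * 4.671636 = 93.43

93.43 dB


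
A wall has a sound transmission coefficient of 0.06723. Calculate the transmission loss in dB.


Given values:
  tau = 0.06723
Formula: TL = 10 * log10(1 / tau)
Compute 1 / tau = 1 / 0.06723 = 14.8743
Compute log10(14.8743) = 1.172437
TL = 10 * 1.172437 = 11.72

11.72 dB


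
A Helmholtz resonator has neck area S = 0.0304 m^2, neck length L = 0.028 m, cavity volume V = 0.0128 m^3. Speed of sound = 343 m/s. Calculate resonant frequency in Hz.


Given values:
  S = 0.0304 m^2, L = 0.028 m, V = 0.0128 m^3, c = 343 m/s
Formula: f = (c / (2*pi)) * sqrt(S / (V * L))
Compute V * L = 0.0128 * 0.028 = 0.0003584
Compute S / (V * L) = 0.0304 / 0.0003584 = 84.8214
Compute sqrt(84.8214) = 9.209853
Compute c / (2*pi) = 343 / 6.283185 = 54.590148
f = 54.590148 * 9.209853 = 502.77

502.77 Hz


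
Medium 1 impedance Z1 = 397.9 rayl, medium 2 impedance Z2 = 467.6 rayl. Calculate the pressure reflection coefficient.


Given values:
  Z1 = 397.9 rayl, Z2 = 467.6 rayl
Formula: R = (Z2 - Z1) / (Z2 + Z1)
Numerator: Z2 - Z1 = 467.6 - 397.9 = 69.7
Denominator: Z2 + Z1 = 467.6 + 397.9 = 865.5
R = 69.7 / 865.5 = 0.0805

0.0805


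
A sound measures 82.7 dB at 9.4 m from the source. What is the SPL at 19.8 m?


Given values:
  SPL1 = 82.7 dB, r1 = 9.4 m, r2 = 19.8 m
Formula: SPL2 = SPL1 - 20 * log10(r2 / r1)
Compute ratio: r2 / r1 = 19.8 / 9.4 = 2.1064
Compute log10: log10(2.1064) = 0.323541
Compute drop: 20 * 0.323541 = 6.4708
SPL2 = 82.7 - 6.4708 = 76.23

76.23 dB


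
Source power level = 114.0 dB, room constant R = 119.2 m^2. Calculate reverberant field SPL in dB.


Given values:
  Lw = 114.0 dB, R = 119.2 m^2
Formula: SPL = Lw + 10 * log10(4 / R)
Compute 4 / R = 4 / 119.2 = 0.033557
Compute 10 * log10(0.033557) = -14.7422
SPL = 114.0 + (-14.7422) = 99.26

99.26 dB


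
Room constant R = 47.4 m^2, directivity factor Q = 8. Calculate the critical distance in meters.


Given values:
  R = 47.4 m^2, Q = 8
Formula: d_c = 0.141 * sqrt(Q * R)
Compute Q * R = 8 * 47.4 = 379.2
Compute sqrt(379.2) = 19.4731
d_c = 0.141 * 19.4731 = 2.746

2.746 m


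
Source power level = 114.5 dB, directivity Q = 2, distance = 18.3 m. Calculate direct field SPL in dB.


Given values:
  Lw = 114.5 dB, Q = 2, r = 18.3 m
Formula: SPL = Lw + 10 * log10(Q / (4 * pi * r^2))
Compute 4 * pi * r^2 = 4 * pi * 18.3^2 = 4208.3519
Compute Q / denom = 2 / 4208.3519 = 0.00047525
Compute 10 * log10(0.00047525) = -33.2308
SPL = 114.5 + (-33.2308) = 81.27

81.27 dB


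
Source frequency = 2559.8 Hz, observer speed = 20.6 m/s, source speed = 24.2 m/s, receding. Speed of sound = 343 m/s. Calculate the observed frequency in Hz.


Given values:
  f_s = 2559.8 Hz, v_o = 20.6 m/s, v_s = 24.2 m/s
  Direction: receding
Formula: f_o = f_s * (c - v_o) / (c + v_s)
Numerator: c - v_o = 343 - 20.6 = 322.4
Denominator: c + v_s = 343 + 24.2 = 367.2
f_o = 2559.8 * 322.4 / 367.2 = 2247.49

2247.49 Hz


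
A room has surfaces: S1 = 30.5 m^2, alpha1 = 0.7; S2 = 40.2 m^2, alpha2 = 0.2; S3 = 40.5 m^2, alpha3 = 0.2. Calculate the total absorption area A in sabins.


Given surfaces:
  Surface 1: 30.5 * 0.7 = 21.35
  Surface 2: 40.2 * 0.2 = 8.04
  Surface 3: 40.5 * 0.2 = 8.1
Formula: A = sum(Si * alpha_i)
A = 21.35 + 8.04 + 8.1
A = 37.49

37.49 sabins
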